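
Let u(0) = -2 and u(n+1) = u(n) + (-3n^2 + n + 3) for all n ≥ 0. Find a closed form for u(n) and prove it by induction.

Claim: u(n) = -n^3 + 2n^2 + 2n − 2.

Base case: u(0) = -2, and -0^3 + 2·0^2 + 2·0 − 2 = -2.
Assume u(k) = -k^3 + 2k^2 + 2k − 2.
Then u(k+1) = u(k) + (-3k^2 + k + 3) = (-k^3 + 2k^2 + 2k − 2) + (-3k^2 + k + 3) = -k^3 − k^2 + 3k + 1,
and -(k+1)^3 + 2·(k+1)^2 + 2·(k+1) − 2 = -k^3 − k^2 + 3k + 1.
Hence u(n) = -n^3 + 2n^2 + 2n − 2 for every n ≥ 0, by induction.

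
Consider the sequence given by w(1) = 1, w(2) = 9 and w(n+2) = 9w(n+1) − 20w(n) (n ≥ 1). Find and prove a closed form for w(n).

Claim: w(n) = 5^n − 4^n.

Base cases: w(1) = 1 and 5^1 − 4^1 = 1; w(2) = 9 and 5^2 − 4^2 = 9.
Assume w(i) = 5^i − 4^i for all 1 ≤ i ≤ j, where j ≥ 2.
Then w(j+1) = 9w(j) − 20w(j−1) = 9·(5^j − 4^j) − 20·(5^{j−1} − 4^{j−1}) = (9·5 − 20)5^{j−1} − (9·4 − 20)4^{j−1} = 25·5^{j−1} − 16·4^{j−1} = 5^{j+1} − 4^{j+1}.
This completes the inductive step, so w(n) = 5^n − 4^n for all n ≥ 1.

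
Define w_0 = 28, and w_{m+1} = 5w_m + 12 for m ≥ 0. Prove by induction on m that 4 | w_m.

Base case: w_0 = 28 = 4·7, so 4 | w_0.
Assume 4 | w_k, so w_k = 4t for some integer t.
Then w_{k+1} = 5w_k + 12 = 5·(4t) + 12 = 4(5t + 3), so 4 | w_{k+1}.
Hence 4 | w_m for every m ≥ 0, by induction.

4 | w_m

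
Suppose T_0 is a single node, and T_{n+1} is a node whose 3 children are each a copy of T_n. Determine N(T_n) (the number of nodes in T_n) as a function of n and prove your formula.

Claim: N(T_n) = (3^{n+1} − 1)/2.

Base case: N(T_0) = 1, and (3^{0+1} − 1)/2 = 1.
Assume N(T_m) = (3^{m+1} − 1)/2.
Then N(T_{m+1}) = 1 + 3N(T_m) = 1 + 3·(3^{m+1} − 1)/2 = 1 + (3^{m+2} − 3)/2 = (2 + 3^{m+2} − 3)/2 = (3^{m+2} − 1)/2.
So the formula holds for m+1, and by induction N(T_n) = (3^{n+1} − 1)/2 for all n ≥ 0.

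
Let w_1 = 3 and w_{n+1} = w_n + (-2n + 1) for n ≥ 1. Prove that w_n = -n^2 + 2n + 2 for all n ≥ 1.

Base case: w_1 = 3, and -1^2 + 2·1 + 2 = 3.
Assume w_k = -k^2 + 2k + 2.
Then w_{k+1} = w_k + (-2k + 1) = (-k^2 + 2k + 2) + (-2k + 1) = -k^2 + 3,
and -(k+1)^2 + 2·(k+1) + 2 = -k^2 + 3.
This completes the inductive step, so w_n = -n^2 + 2n + 2 for all n ≥ 1.

w_n = -n^2 + 2n + 2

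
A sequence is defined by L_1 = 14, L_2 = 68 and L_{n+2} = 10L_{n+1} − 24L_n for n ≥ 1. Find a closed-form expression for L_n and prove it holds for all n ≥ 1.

Claim: L_n = 2·4^n + 6^n.

Base cases: L_1 = 14 and 2·4^1 + 6^1 = 14; L_2 = 68 and 2·4^2 + 6^2 = 68.
Assume L_i = 2·4^i + 6^i for all 1 ≤ i ≤ j, where j ≥ 2.
Then L_{j+1} = 10L_j − 24L_{j−1} = 10·(2·4^j + 6^j) − 24·(2·4^{j−1} + 6^{j−1}) = 2·(10·4 − 24)4^{j−1} + (10·6 − 24)6^{j−1} = 32·4^{j−1} + 36·6^{j−1} = 2·4^{j+1} + 6^{j+1}.
Hence L_n = 2·4^n + 6^n for every n ≥ 1, by strong induction.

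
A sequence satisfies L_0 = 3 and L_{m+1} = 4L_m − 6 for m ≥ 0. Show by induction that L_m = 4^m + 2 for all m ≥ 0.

Base case: L_0 = 3, and 4^0 + 2 = 1 + 2 = 3.
Assume L_r = 4^r + 2 for some r ≥ 0.
Then L_{r+1} = 4L_r − 6 = 4·(4^r + 2) − 6 = 4^{r+1} + 8 − 6 = 4^{r+1} + 2.
Hence L_m = 4^m + 2 for every m ≥ 0, by induction.

L_m = 4^m + 2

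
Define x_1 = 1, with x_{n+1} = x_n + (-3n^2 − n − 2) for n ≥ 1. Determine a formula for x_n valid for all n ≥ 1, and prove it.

Claim: x_n = -n^3 + n^2 − 2n + 3.

Base case: x_1 = 1, and -1^3 + 1^2 − 2·1 + 3 = 1.
Assume x_r = -r^3 + r^2 − 2r + 3.
Then x_{r+1} = x_r + (-3r^2 − r − 2) = (-r^3 + r^2 − 2r + 3) + (-3r^2 − r − 2) = -r^3 − 2r^2 − 3r + 1,
and -(r+1)^3 + (r+1)^2 − 2·(r+1) + 3 = -r^3 − 2r^2 − 3r + 1.
Hence x_n = -n^3 + n^2 − 2n + 3 for every n ≥ 1, by induction.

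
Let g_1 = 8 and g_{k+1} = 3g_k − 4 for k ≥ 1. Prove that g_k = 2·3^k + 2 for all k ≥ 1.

Base case: g_1 = 8, and 2·3^1 + 2 = 6 + 2 = 8.
Assume g_m = 2·3^m + 2 for some m ≥ 1.
Then g_{m+1} = 3g_m − 4 = 3·(2·3^m + 2) − 4 = 6·3^m + 6 − 4 = 2·3^{m+1} + 2.
This completes the inductive step, so g_k = 2·3^k + 2 for all k ≥ 1.

g_k = 2·3^k + 2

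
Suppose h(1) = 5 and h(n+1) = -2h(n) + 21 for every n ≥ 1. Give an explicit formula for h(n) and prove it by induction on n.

Claim: h(n) = (-2)^n + 7.

Base case: h(1) = 5, and (-2)^1 + 7 = -2 + 7 = 5.
Assume h(j) = (-2)^j + 7 for some j ≥ 1.
Then h(j+1) = -2h(j) + 21 = -2·((-2)^j + 7) + 21 = -2·(-2)^j − 14 + 21 = (-2)^{j+1} + 7.
Hence h(n) = (-2)^n + 7 for every n ≥ 1, by induction.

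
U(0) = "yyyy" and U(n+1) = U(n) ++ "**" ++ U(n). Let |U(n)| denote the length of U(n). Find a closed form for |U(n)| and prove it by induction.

Claim: |U(n)| = 6·2^n − 2.

Base case: |U(0)| = 4, and 6·2^0 − 2 = 4.
Assume |U(r)| = 6·2^r − 2.
Then |U(r+1)| = |U(r)| + 2 + |U(r)| = 2|U(r)| + 2 = 2(6·2^r − 2) + 2 = 6·2^{r+1} − 4 + 2 = 6·2^{r+1} − 2.
By induction, |U(n)| = 6·2^n − 2 for all n ≥ 0.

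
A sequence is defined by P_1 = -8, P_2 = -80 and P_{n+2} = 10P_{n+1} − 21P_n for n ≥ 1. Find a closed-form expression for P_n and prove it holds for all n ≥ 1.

Claim: P_n = 2·3^n − 2·7^n.

Base cases: P_1 = -8 and 2·3^1 − 2·7^1 = -8; P_2 = -80 and 2·3^2 − 2·7^2 = -80.
Assume P_i = 2·3^i − 2·7^i for all 1 ≤ i ≤ j, where j ≥ 2.
Then P_{j+1} = 10P_j − 21P_{j−1} = 10·(2·3^j − 2·7^j) − 21·(2·3^{j−1} − 2·7^{j−1}) = 2·(10·3 − 21)3^{j−1} − 2·(10·7 − 21)7^{j−1} = 18·3^{j−1} − 98·7^{j−1} = 2·3^{j+1} − 2·7^{j+1}.
Hence P_n = 2·3^n − 2·7^n for every n ≥ 1, by strong induction.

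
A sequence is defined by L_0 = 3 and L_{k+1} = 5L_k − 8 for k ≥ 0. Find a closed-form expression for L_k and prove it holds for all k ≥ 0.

Claim: L_k = 5^k + 2.

Base case: L_0 = 3, and 5^0 + 2 = 1 + 2 = 3.
Assume L_m = 5^m + 2 for some m ≥ 0.
Then L_{m+1} = 5L_m − 8 = 5·(5^m + 2) − 8 = 5^{m+1} + 10 − 8 = 5^{m+1} + 2.
By induction, L_k = 5^k + 2 for all k ≥ 0.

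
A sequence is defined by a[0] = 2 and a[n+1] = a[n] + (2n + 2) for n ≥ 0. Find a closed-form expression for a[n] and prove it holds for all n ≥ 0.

Claim: a[n] = n^2 + n + 2.

Base case: a[0] = 2, and 0^2 + 0 + 2 = 2.
Assume a[k] = k^2 + k + 2.
Then a[k+1] = a[k] + (2k + 2) = (k^2 + k + 2) + (2k + 2) = k^2 + 3k + 4,
and (k+1)^2 + (k+1) + 2 = k^2 + 3k + 4.
This completes the inductive step, so a[n] = n^2 + n + 2 for all n ≥ 0.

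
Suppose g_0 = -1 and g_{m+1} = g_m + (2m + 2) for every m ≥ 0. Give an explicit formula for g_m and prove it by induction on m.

Claim: g_m = m^2 + m − 1.

Base case: g_0 = -1, and 0^2 + 0 − 1 = -1.
Assume g_j = j^2 + j − 1.
Then g_{j+1} = g_j + (2j + 2) = (j^2 + j − 1) + (2j + 2) = j^2 + 3j + 1,
and (j+1)^2 + (j+1) − 1 = j^2 + 3j + 1.
By induction, g_m = m^2 + m − 1 for all m ≥ 0.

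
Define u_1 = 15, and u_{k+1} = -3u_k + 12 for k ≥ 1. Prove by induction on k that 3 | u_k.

Base case: u_1 = 15 = 3·5, so 3 | u_1.
Assume 3 | u_r, so u_r = 3t for some integer t.
Then u_{r+1} = -3u_r + 12 = -3·(3t) + 12 = 3(-3t + 4), so 3 | u_{r+1}.
So the property holds for r+1, and by induction 3 | u_k for all k ≥ 1.

3 | u_k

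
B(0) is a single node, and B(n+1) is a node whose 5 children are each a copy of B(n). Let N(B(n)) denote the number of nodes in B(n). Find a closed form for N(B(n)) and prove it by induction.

Claim: N(B(n)) = (5^{n+1} − 1)/4.

Base case: N(B(0)) = 1, and (5^{0+1} − 1)/4 = 1.
Assume N(B(k)) = (5^{k+1} − 1)/4.
Then N(B(k+1)) = 1 + 5N(B(k)) = 1 + 5·(5^{k+1} − 1)/4 = 1 + (5^{k+2} − 5)/4 = (4 + 5^{k+2} − 5)/4 = (5^{k+2} − 1)/4.
So the formula holds for k+1, and by induction N(B(n)) = (5^{n+1} − 1)/4 for all n ≥ 0.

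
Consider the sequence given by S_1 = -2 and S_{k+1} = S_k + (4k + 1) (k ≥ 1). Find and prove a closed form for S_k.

Claim: S_k = 2k^2 − k − 3.

Base case: S_1 = -2, and 2·1^2 − 1 − 3 = -2.
Assume S_m = 2m^2 − m − 3.
Then S_{m+1} = S_m + (4m + 1) = (2m^2 − m − 3) + (4m + 1) = 2m^2 + 3m − 2,
and 2·(m+1)^2 − (m+1) − 3 = 2m^2 + 3m − 2.
By induction, S_k = 2k^2 − k − 3 for all k ≥ 1.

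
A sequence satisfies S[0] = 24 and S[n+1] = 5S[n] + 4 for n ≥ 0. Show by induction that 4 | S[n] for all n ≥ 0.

Base case: S[0] = 24 = 4·6, so 4 | S[0].
Assume 4 | S[m], so S[m] = 4t for some integer t.
Then S[m+1] = 5S[m] + 4 = 5·(4t) + 4 = 4(5t + 1), so 4 | S[m+1].
By induction, 4 | S[n] for all n ≥ 0.

4 | S[n]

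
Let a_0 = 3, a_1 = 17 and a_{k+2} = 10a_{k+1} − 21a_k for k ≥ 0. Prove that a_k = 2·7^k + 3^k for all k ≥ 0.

Base cases: a_0 = 3 and 2·7^0 + 3^0 = 3; a_1 = 17 and 2·7^1 + 3^1 = 17.
Assume a_i = 2·7^i + 3^i for all 0 ≤ i ≤ j, where j ≥ 1.
Then a_{j+1} = 10a_j − 21a_{j−1} = 10·(2·7^j + 3^j) − 21·(2·7^{j−1} + 3^{j−1}) = 2·(10·7 − 21)7^{j−1} + (10·3 − 21)3^{j−1} = 98·7^{j−1} + 9·3^{j−1} = 2·7^{j+1} + 3^{j+1}.
This completes the inductive step, so a_k = 2·7^k + 3^k for all k ≥ 0.

a_k = 2·7^k + 3^k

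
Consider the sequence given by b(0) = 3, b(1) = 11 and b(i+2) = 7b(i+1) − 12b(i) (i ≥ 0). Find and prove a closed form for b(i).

Claim: b(i) = 3^i + 2·4^i.

Base cases: b(0) = 3 and 3^0 + 2·4^0 = 3; b(1) = 11 and 3^1 + 2·4^1 = 11.
Assume b(j) = 3^j + 2·4^j for all 0 ≤ j ≤ r, where r ≥ 1.
Then b(r+1) = 7b(r) − 12b(r−1) = 7·(3^r + 2·4^r) − 12·(3^{r−1} + 2·4^{r−1}) = (7·3 − 12)3^{r−1} + 2·(7·4 − 12)4^{r−1} = 9·3^{r−1} + 32·4^{r−1} = 3^{r+1} + 2·4^{r+1}.
So the formula holds for r+1, and by strong induction b(i) = 3^i + 2·4^i for all i ≥ 0.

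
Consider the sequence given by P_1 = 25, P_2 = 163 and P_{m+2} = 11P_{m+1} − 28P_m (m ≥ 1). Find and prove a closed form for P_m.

Claim: P_m = 3·7^m + 4^m.

Base cases: P_1 = 25 and 3·7^1 + 4^1 = 25; P_2 = 163 and 3·7^2 + 4^2 = 163.
Assume P_i = 3·7^i + 4^i for all 1 ≤ i ≤ j, where j ≥ 2.
Then P_{j+1} = 11P_j − 28P_{j−1} = 11·(3·7^j + 4^j) − 28·(3·7^{j−1} + 4^{j−1}) = 3·(11·7 − 28)7^{j−1} + (11·4 − 28)4^{j−1} = 147·7^{j−1} + 16·4^{j−1} = 3·7^{j+1} + 4^{j+1}.
Hence P_m = 3·7^m + 4^m for every m ≥ 1, by strong induction.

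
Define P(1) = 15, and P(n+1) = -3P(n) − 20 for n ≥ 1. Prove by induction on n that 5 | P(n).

Base case: P(1) = 15 = 5·3, so 5 | P(1).
Assume 5 | P(j), so P(j) = 5t for some integer t.
Then P(j+1) = -3P(j) − 20 = -3·(5t) − 20 = 5(-3t − 4), so 5 | P(j+1).
So the property holds for j+1, and by induction 5 | P(n) for all n ≥ 1.

5 | P(n)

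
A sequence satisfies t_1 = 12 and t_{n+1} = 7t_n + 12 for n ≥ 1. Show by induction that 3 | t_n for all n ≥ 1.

Base case: t_1 = 12 = 3·4, so 3 | t_1.
Assume 3 | t_r, so t_r = 3s for some integer s.
Then t_{r+1} = 7t_r + 12 = 7·(3s) + 12 = 3(7s + 4), so 3 | t_{r+1}.
This completes the inductive step, so 3 | t_n for all n ≥ 1.

3 | t_n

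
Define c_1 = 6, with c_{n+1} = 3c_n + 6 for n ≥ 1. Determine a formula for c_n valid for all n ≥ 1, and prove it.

Claim: c_n = 3^{n+1} − 3.

Base case: c_1 = 6, and 3^{1+1} − 3 = 9 − 3 = 6.
Assume c_r = 3^{r+1} − 3 for some r ≥ 1.
Then c_{r+1} = 3c_r + 6 = 3·(3^{r+1} − 3) + 6 = 3^{r+2} − 9 + 6 = 3^{r+2} − 3.
So the formula holds for r+1, and by induction c_n = 3^{n+1} − 3 for all n ≥ 1.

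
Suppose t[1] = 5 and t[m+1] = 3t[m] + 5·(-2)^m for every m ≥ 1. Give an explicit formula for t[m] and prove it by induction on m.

Claim: t[m] = 3^m − (-2)^m.

Base case: t[1] = 5, and 3^1 − (-2)^1 = 3 + 2 = 5.
Assume t[r] = 3^r − (-2)^r for some r ≥ 1.
Then t[r+1] = 3t[r] + 5·(-2)^r = 3·(3^r − (-2)^r) + 5·(-2)^r = 3^{r+1} − 3·(-2)^r + 5·(-2)^r = 3^{r+1} + 2·(-2)^r = 3^{r+1} − (-2)^{r+1}.
By induction, t[m] = 3^m − (-2)^m for all m ≥ 1.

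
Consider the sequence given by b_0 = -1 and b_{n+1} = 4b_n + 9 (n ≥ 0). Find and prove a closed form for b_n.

Claim: b_n = 2·4^n − 3.

Base case: b_0 = -1, and 2·4^0 − 3 = 2 − 3 = -1.
Assume b_m = 2·4^m − 3 for some m ≥ 0.
Then b_{m+1} = 4b_m + 9 = 4·(2·4^m − 3) + 9 = 8·4^m − 12 + 9 = 2·4^{m+1} − 3.
Hence b_n = 2·4^n − 3 for every n ≥ 0, by induction.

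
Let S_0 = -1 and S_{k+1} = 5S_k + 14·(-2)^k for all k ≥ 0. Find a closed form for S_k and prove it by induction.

Claim: S_k = 5^k − 2·(-2)^k.

Base case: S_0 = -1, and 5^0 − 2·(-2)^0 = 1 − 2 = -1.
Assume S_r = 5^r − 2·(-2)^r for some r ≥ 0.
Then S_{r+1} = 5S_r + 14·(-2)^r = 5·(5^r − 2·(-2)^r) + 14·(-2)^r = 5^{r+1} − 10·(-2)^r + 14·(-2)^r = 5^{r+1} + 4·(-2)^r = 5^{r+1} − 2·(-2)^{r+1}.
Hence S_k = 5^k − 2·(-2)^k for every k ≥ 0, by induction.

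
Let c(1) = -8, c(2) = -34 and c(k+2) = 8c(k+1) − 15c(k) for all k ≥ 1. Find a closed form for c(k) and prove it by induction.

Claim: c(k) = -3^k − 5^k.

Base cases: c(1) = -8 and -3^1 − 5^1 = -8; c(2) = -34 and -3^2 − 5^2 = -34.
Assume c(j) = -3^j − 5^j for all 1 ≤ j ≤ m, where m ≥ 2.
Then c(m+1) = 8c(m) − 15c(m−1) = 8·(-3^m − 5^m) − 15·(-3^{m−1} − 5^{m−1}) = -(8·3 − 15)3^{m−1} − (8·5 − 15)5^{m−1} = -9·3^{m−1} − 25·5^{m−1} = -3^{m+1} − 5^{m+1}.
This completes the inductive step, so c(k) = -3^k − 5^k for all k ≥ 1.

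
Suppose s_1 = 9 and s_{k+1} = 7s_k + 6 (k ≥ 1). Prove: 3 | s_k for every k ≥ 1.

Base case: s_1 = 9 = 3·3, so 3 | s_1.
Assume 3 | s_r, so s_r = 3t for some integer t.
Then s_{r+1} = 7s_r + 6 = 7·(3t) + 6 = 3(7t + 2), so 3 | s_{r+1}.
This completes the inductive step, so 3 | s_k for all k ≥ 1.

3 | s_k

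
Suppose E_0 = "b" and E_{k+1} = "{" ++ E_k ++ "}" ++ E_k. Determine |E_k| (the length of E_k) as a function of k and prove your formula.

Claim: |E_k| = 3·2^k − 2.

Base case: |E_0| = 1, and 3·2^0 − 2 = 1.
Assume |E_j| = 3·2^j − 2.
Then |E_{j+1}| = 1 + |E_j| + 1 + |E_j| = 2|E_j| + 2 = 2(3·2^j − 2) + 2 = 3·2^{j+1} − 4 + 2 = 3·2^{j+1} − 2.
By induction, |E_k| = 3·2^k − 2 for all k ≥ 0.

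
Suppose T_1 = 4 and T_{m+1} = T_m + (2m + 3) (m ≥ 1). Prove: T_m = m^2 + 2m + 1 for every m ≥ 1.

Base case: T_1 = 4, and 1^2 + 2·1 + 1 = 4.
Assume T_k = k^2 + 2k + 1.
Then T_{k+1} = T_k + (2k + 3) = (k^2 + 2k + 1) + (2k + 3) = k^2 + 4k + 4,
and (k+1)^2 + 2·(k+1) + 1 = k^2 + 4k + 4.
By induction, T_m = m^2 + 2m + 1 for all m ≥ 1.

T_m = m^2 + 2m + 1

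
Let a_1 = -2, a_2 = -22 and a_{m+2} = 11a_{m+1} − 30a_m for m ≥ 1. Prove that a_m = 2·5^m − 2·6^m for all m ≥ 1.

Base cases: a_1 = -2 and 2·5^1 − 2·6^1 = -2; a_2 = -22 and 2·5^2 − 2·6^2 = -22.
Assume a_i = 2·5^i − 2·6^i for all 1 ≤ i ≤ j, where j ≥ 2.
Then a_{j+1} = 11a_j − 30a_{j−1} = 11·(2·5^j − 2·6^j) − 30·(2·5^{j−1} − 2·6^{j−1}) = 2·(11·5 − 30)5^{j−1} − 2·(11·6 − 30)6^{j−1} = 50·5^{j−1} − 72·6^{j−1} = 2·5^{j+1} − 2·6^{j+1}.
Hence a_m = 2·5^m − 2·6^m for every m ≥ 1, by strong induction.

a_m = 2·5^m − 2·6^m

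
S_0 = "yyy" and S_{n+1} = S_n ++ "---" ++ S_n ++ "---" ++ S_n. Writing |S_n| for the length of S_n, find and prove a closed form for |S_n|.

Claim: |S_n| = 6·3^n − 3.

Base case: |S_0| = 3, and 6·3^0 − 3 = 3.
Assume |S_r| = 6·3^r − 3.
Then |S_{r+1}| = 3|S_r| + 6 = 3(6·3^r − 3) + 6 = 6·3^{r+1} − 9 + 6 = 6·3^{r+1} − 3.
This completes the inductive step, so |S_n| = 6·3^n − 3 for all n ≥ 0.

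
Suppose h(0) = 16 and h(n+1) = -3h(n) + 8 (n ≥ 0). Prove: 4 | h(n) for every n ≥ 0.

Base case: h(0) = 16 = 4·4, so 4 | h(0).
Assume 4 | h(j), so h(j) = 4t for some integer t.
Then h(j+1) = -3h(j) + 8 = -3·(4t) + 8 = 4(-3t + 2), so 4 | h(j+1).
So the property holds for j+1, and by induction 4 | h(n) for all n ≥ 0.

4 | h(n)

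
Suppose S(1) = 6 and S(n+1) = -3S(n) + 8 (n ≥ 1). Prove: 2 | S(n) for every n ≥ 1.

Base case: S(1) = 6 = 2·3, so 2 | S(1).
Assume 2 | S(j), so S(j) = 2t for some integer t.
Then S(j+1) = -3S(j) + 8 = -3·(2t) + 8 = 2(-3t + 4), so 2 | S(j+1).
So the property holds for j+1, and by induction 2 | S(n) for all n ≥ 1.

2 | S(n)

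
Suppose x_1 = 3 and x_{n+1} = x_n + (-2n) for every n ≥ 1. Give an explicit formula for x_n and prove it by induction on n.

Claim: x_n = -n^2 + n + 3.

Base case: x_1 = 3, and -1^2 + 1 + 3 = 3.
Assume x_r = -r^2 + r + 3.
Then x_{r+1} = x_r + (-2r) = (-r^2 + r + 3) + (-2r) = -r^2 − r + 3,
and -(r+1)^2 + (r+1) + 3 = -r^2 − r + 3.
By induction, x_n = -n^2 + n + 3 for all n ≥ 1.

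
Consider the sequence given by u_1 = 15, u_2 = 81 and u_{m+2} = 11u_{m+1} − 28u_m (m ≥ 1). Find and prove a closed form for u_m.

Claim: u_m = 2·4^m + 7^m.

Base cases: u_1 = 15 and 2·4^1 + 7^1 = 15; u_2 = 81 and 2·4^2 + 7^2 = 81.
Assume u_j = 2·4^j + 7^j for all 1 ≤ j ≤ k, where k ≥ 2.
Then u_{k+1} = 11u_k − 28u_{k−1} = 11·(2·4^k + 7^k) − 28·(2·4^{k−1} + 7^{k−1}) = 2·(11·4 − 28)4^{k−1} + (11·7 − 28)7^{k−1} = 32·4^{k−1} + 49·7^{k−1} = 2·4^{k+1} + 7^{k+1}.
By strong induction, u_m = 2·4^m + 7^m for all m ≥ 1.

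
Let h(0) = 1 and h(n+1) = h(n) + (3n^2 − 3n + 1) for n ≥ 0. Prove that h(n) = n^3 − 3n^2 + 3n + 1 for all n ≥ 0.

Base case: h(0) = 1, and 0^3 − 3·0^2 + 3·0 + 1 = 1.
Assume h(m) = m^3 − 3m^2 + 3m + 1.
Then h(m+1) = h(m) + (3m^2 − 3m + 1) = (m^3 − 3m^2 + 3m + 1) + (3m^2 − 3m + 1) = m^3 + 2,
and (m+1)^3 − 3·(m+1)^2 + 3·(m+1) + 1 = m^3 + 2.
This completes the inductive step, so h(n) = n^3 − 3n^2 + 3n + 1 for all n ≥ 0.

h(n) = n^3 − 3n^2 + 3n + 1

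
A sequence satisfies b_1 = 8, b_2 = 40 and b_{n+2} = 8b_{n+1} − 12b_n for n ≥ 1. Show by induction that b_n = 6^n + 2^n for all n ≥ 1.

Base cases: b_1 = 8 and 6^1 + 2^1 = 8; b_2 = 40 and 6^2 + 2^2 = 40.
Assume b_j = 6^j + 2^j for all 1 ≤ j ≤ r, where r ≥ 2.
Then b_{r+1} = 8b_r − 12b_{r−1} = 8·(6^r + 2^r) − 12·(6^{r−1} + 2^{r−1}) = (8·6 − 12)6^{r−1} + (8·2 − 12)2^{r−1} = 36·6^{r−1} + 4·2^{r−1} = 6^{r+1} + 2^{r+1}.
So the formula holds for r+1, and by strong induction b_n = 6^n + 2^n for all n ≥ 1.

b_n = 6^n + 2^n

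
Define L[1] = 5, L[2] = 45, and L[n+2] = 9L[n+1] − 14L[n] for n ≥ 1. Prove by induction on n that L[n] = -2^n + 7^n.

Base cases: L[1] = 5 and -2^1 + 7^1 = 5; L[2] = 45 and -2^2 + 7^2 = 45.
Assume L[i] = -2^i + 7^i for all 1 ≤ i ≤ j, where j ≥ 2.
Then L[j+1] = 9L[j] − 14L[j−1] = 9·(-2^j + 7^j) − 14·(-2^{j−1} + 7^{j−1}) = -(9·2 − 14)2^{j−1} + (9·7 − 14)7^{j−1} = -4·2^{j−1} + 49·7^{j−1} = -2^{j+1} + 7^{j+1}.
By strong induction, L[n] = -2^n + 7^n for all n ≥ 1.

L[n] = -2^n + 7^n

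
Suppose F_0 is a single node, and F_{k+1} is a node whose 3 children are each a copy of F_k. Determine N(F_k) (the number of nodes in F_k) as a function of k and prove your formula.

Claim: N(F_k) = (3^{k+1} − 1)/2.

Base case: N(F_0) = 1, and (3^{0+1} − 1)/2 = 1.
Assume N(F_m) = (3^{m+1} − 1)/2.
Then N(F_{m+1}) = 1 + 3N(F_m) = 1 + 3·(3^{m+1} − 1)/2 = 1 + (3^{m+2} − 3)/2 = (2 + 3^{m+2} − 3)/2 = (3^{m+2} − 1)/2.
This completes the inductive step, so N(F_k) = (3^{k+1} − 1)/2 for all k ≥ 0.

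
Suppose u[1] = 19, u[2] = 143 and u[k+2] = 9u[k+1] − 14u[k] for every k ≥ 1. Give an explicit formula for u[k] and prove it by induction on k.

Claim: u[k] = 3·7^k − 2^k.

Base cases: u[1] = 19 and 3·7^1 − 2^1 = 19; u[2] = 143 and 3·7^2 − 2^2 = 143.
Assume u[i] = 3·7^i − 2^i for all 1 ≤ i ≤ j, where j ≥ 2.
Then u[j+1] = 9u[j] − 14u[j−1] = 9·(3·7^j − 2^j) − 14·(3·7^{j−1} − 2^{j−1}) = 3·(9·7 − 14)7^{j−1} − (9·2 − 14)2^{j−1} = 147·7^{j−1} − 4·2^{j−1} = 3·7^{j+1} − 2^{j+1}.
So the formula holds for j+1, and by strong induction u[k] = 3·7^k − 2^k for all k ≥ 1.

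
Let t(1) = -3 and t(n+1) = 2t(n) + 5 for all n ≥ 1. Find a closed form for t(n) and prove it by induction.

Claim: t(n) = 2^n − 5.

Base case: t(1) = -3, and 2^1 − 5 = 2 − 5 = -3.
Assume t(m) = 2^m − 5 for some m ≥ 1.
Then t(m+1) = 2t(m) + 5 = 2·(2^m − 5) + 5 = 2^{m+1} − 10 + 5 = 2^{m+1} − 5.
By induction, t(n) = 2^n − 5 for all n ≥ 1.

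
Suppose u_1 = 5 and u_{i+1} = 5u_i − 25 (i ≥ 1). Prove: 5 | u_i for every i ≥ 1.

Base case: u_1 = 5 = 5·1, so 5 | u_1.
Assume 5 | u_j, so u_j = 5t for some integer t.
Then u_{j+1} = 5u_j − 25 = 5·(5t) − 25 = 5(5t − 5), so 5 | u_{j+1}.
By induction, 5 | u_i for all i ≥ 1.

5 | u_i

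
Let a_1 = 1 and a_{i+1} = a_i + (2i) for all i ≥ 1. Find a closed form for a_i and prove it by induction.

Claim: a_i = i^2 − i + 1.

Base case: a_1 = 1, and 1^2 − 1 + 1 = 1.
Assume a_r = r^2 − r + 1.
Then a_{r+1} = a_r + (2r) = (r^2 − r + 1) + (2r) = r^2 + r + 1,
and (r+1)^2 − (r+1) + 1 = r^2 + r + 1.
By induction, a_i = i^2 − i + 1 for all i ≥ 1.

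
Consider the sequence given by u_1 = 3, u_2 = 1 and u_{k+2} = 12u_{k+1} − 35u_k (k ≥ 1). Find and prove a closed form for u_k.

Claim: u_k = 2·5^k − 7^k.

Base cases: u_1 = 3 and 2·5^1 − 7^1 = 3; u_2 = 1 and 2·5^2 − 7^2 = 1.
Assume u_j = 2·5^j − 7^j for all 1 ≤ j ≤ m, where m ≥ 2.
Then u_{m+1} = 12u_m − 35u_{m−1} = 12·(2·5^m − 7^m) − 35·(2·5^{m−1} − 7^{m−1}) = 2·(12·5 − 35)5^{m−1} − (12·7 − 35)7^{m−1} = 50·5^{m−1} − 49·7^{m−1} = 2·5^{m+1} − 7^{m+1}.
By strong induction, u_k = 2·5^k − 7^k for all k ≥ 1.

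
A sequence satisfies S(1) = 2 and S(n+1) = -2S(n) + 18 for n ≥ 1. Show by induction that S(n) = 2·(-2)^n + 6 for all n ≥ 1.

Base case: S(1) = 2, and 2·(-2)^1 + 6 = -4 + 6 = 2.
Assume S(r) = 2·(-2)^r + 6 for some r ≥ 1.
Then S(r+1) = -2S(r) + 18 = -2·(2·(-2)^r + 6) + 18 = -4·(-2)^r − 12 + 18 = 2·(-2)^{r+1} + 6.
So the formula holds for r+1, and by induction S(n) = 2·(-2)^n + 6 for all n ≥ 1.

S(n) = 2·(-2)^n + 6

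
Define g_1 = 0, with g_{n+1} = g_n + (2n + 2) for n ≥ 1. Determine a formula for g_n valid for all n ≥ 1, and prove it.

Claim: g_n = n^2 + n − 2.

Base case: g_1 = 0, and 1^2 + 1 − 2 = 0.
Assume g_r = r^2 + r − 2.
Then g_{r+1} = g_r + (2r + 2) = (r^2 + r − 2) + (2r + 2) = r^2 + 3r,
and (r+1)^2 + (r+1) − 2 = r^2 + 3r.
This completes the inductive step, so g_n = n^2 + n − 2 for all n ≥ 1.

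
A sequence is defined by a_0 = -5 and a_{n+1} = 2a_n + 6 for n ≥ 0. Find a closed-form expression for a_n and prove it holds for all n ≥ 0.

Claim: a_n = 2^n − 6.

Base case: a_0 = -5, and 2^0 − 6 = 1 − 6 = -5.
Assume a_k = 2^k − 6 for some k ≥ 0.
Then a_{k+1} = 2a_k + 6 = 2·(2^k − 6) + 6 = 2^{k+1} − 12 + 6 = 2^{k+1} − 6.
So the formula holds for k+1, and by induction a_n = 2^n − 6 for all n ≥ 0.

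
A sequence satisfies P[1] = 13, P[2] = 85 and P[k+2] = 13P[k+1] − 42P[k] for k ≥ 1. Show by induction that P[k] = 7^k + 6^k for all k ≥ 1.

Base cases: P[1] = 13 and 7^1 + 6^1 = 13; P[2] = 85 and 7^2 + 6^2 = 85.
Assume P[i] = 7^i + 6^i for all 1 ≤ i ≤ j, where j ≥ 2.
Then P[j+1] = 13P[j] − 42P[j−1] = 13·(7^j + 6^j) − 42·(7^{j−1} + 6^{j−1}) = (13·7 − 42)7^{j−1} + (13·6 − 42)6^{j−1} = 49·7^{j−1} + 36·6^{j−1} = 7^{j+1} + 6^{j+1}.
So the formula holds for j+1, and by strong induction P[k] = 7^k + 6^k for all k ≥ 1.

P[k] = 7^k + 6^k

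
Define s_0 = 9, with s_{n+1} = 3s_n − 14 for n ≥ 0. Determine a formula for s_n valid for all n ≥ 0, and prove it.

Claim: s_n = 2·3^n + 7.

Base case: s_0 = 9, and 2·3^0 + 7 = 2 + 7 = 9.
Assume s_k = 2·3^k + 7 for some k ≥ 0.
Then s_{k+1} = 3s_k − 14 = 3·(2·3^k + 7) − 14 = 6·3^k + 21 − 14 = 2·3^{k+1} + 7.
This completes the inductive step, so s_n = 2·3^n + 7 for all n ≥ 0.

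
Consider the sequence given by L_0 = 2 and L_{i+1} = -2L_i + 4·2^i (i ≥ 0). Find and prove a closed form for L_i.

Claim: L_i = (-2)^i + 2^i.

Base case: L_0 = 2, and (-2)^0 + 2^0 = 1 + 1 = 2.
Assume L_k = (-2)^k + 2^k for some k ≥ 0.
Then L_{k+1} = -2L_k + 4·2^k = -2·((-2)^k + 2^k) + 4·2^k = (-2)^{k+1} − 2·2^k + 4·2^k = (-2)^{k+1} + 2·2^k = (-2)^{k+1} + 2^{k+1}.
By induction, L_i = (-2)^i + 2^i for all i ≥ 0.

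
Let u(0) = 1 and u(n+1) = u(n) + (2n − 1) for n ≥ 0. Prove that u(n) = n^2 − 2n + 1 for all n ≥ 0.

Base case: u(0) = 1, and 0^2 − 2·0 + 1 = 1.
Assume u(r) = r^2 − 2r + 1.
Then u(r+1) = u(r) + (2r − 1) = (r^2 − 2r + 1) + (2r − 1) = r^2,
and (r+1)^2 − 2·(r+1) + 1 = r^2.
Hence u(n) = n^2 − 2n + 1 for every n ≥ 0, by induction.

u(n) = n^2 − 2n + 1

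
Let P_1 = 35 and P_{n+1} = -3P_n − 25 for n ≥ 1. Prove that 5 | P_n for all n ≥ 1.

Base case: P_1 = 35 = 5·7, so 5 | P_1.
Assume 5 | P_m, so P_m = 5t for some integer t.
Then P_{m+1} = -3P_m − 25 = -3·(5t) − 25 = 5(-3t − 5), so 5 | P_{m+1}.
So the property holds for m+1, and by induction 5 | P_n for all n ≥ 1.

5 | P_n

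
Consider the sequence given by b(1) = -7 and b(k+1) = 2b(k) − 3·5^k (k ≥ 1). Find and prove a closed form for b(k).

Claim: b(k) = -2^k − 5^k.

Base case: b(1) = -7, and -2^1 − 5^1 = -2 − 5 = -7.
Assume b(j) = -2^j − 5^j for some j ≥ 1.
Then b(j+1) = 2b(j) − 3·5^j = 2·(-2^j − 5^j) − 3·5^j = -2^{j+1} − 2·5^j − 3·5^j = -2^{j+1} − 5·5^j = -2^{j+1} − 5^{j+1}.
So the formula holds for j+1, and by induction b(k) = -2^k − 5^k for all k ≥ 1.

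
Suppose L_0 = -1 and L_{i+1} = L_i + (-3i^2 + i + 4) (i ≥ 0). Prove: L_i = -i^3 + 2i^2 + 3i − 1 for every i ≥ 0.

Base case: L_0 = -1, and -0^3 + 2·0^2 + 3·0 − 1 = -1.
Assume L_r = -r^3 + 2r^2 + 3r − 1.
Then L_{r+1} = L_r + (-3r^2 + r + 4) = (-r^3 + 2r^2 + 3r − 1) + (-3r^2 + r + 4) = -r^3 − r^2 + 4r + 3,
and -(r+1)^3 + 2·(r+1)^2 + 3·(r+1) − 1 = -r^3 − r^2 + 4r + 3.
This completes the inductive step, so L_i = -i^3 + 2i^2 + 3i − 1 for all i ≥ 0.

L_i = -i^3 + 2i^2 + 3i − 1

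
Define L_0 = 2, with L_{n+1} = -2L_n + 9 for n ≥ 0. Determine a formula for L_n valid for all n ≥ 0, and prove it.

Claim: L_n = -(-2)^n + 3.

Base case: L_0 = 2, and -(-2)^0 + 3 = -1 + 3 = 2.
Assume L_k = -(-2)^k + 3 for some k ≥ 0.
Then L_{k+1} = -2L_k + 9 = -2·(-(-2)^k + 3) + 9 = 2·(-2)^k − 6 + 9 = -(-2)^{k+1} + 3.
So the formula holds for k+1, and by induction L_n = -(-2)^n + 3 for all n ≥ 0.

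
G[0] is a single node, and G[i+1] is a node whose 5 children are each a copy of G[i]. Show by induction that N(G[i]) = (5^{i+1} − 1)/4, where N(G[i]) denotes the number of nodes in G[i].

Base case: N(G[0]) = 1, and (5^{0+1} − 1)/4 = 1.
Assume N(G[r]) = (5^{r+1} − 1)/4.
Then N(G[r+1]) = 1 + 5N(G[r]) = 1 + 5·(5^{r+1} − 1)/4 = 1 + (5^{r+2} − 5)/4 = (4 + 5^{r+2} − 5)/4 = (5^{r+2} − 1)/4.
Hence N(G[i]) = (5^{i+1} − 1)/4 for every i ≥ 0, by induction.

N(G[i]) = (5^{i+1} − 1)/4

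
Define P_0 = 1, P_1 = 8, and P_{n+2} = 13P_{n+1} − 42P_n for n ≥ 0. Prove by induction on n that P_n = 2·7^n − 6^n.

Base cases: P_0 = 1 and 2·7^0 − 6^0 = 1; P_1 = 8 and 2·7^1 − 6^1 = 8.
Assume P_j = 2·7^j − 6^j for all 0 ≤ j ≤ r, where r ≥ 1.
Then P_{r+1} = 13P_r − 42P_{r−1} = 13·(2·7^r − 6^r) − 42·(2·7^{r−1} − 6^{r−1}) = 2·(13·7 − 42)7^{r−1} − (13·6 − 42)6^{r−1} = 98·7^{r−1} − 36·6^{r−1} = 2·7^{r+1} − 6^{r+1}.
This completes the inductive step, so P_n = 2·7^n − 6^n for all n ≥ 0.

P_n = 2·7^n − 6^n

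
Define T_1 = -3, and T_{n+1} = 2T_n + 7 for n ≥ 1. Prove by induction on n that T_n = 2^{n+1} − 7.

Base case: T_1 = -3, and 2^{1+1} − 7 = 4 − 7 = -3.
Assume T_r = 2^{r+1} − 7 for some r ≥ 1.
Then T_{r+1} = 2T_r + 7 = 2·(2^{r+1} − 7) + 7 = 2^{r+2} − 14 + 7 = 2^{r+2} − 7.
This completes the inductive step, so T_n = 2^{n+1} − 7 for all n ≥ 1.

T_n = 2^{n+1} − 7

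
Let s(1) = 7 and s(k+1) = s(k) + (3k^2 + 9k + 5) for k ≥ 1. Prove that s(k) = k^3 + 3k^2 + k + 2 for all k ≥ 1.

Base case: s(1) = 7, and 1^3 + 3·1^2 + 1 + 2 = 7.
Assume s(r) = r^3 + 3r^2 + r + 2.
Then s(r+1) = s(r) + (3r^2 + 9r + 5) = (r^3 + 3r^2 + r + 2) + (3r^2 + 9r + 5) = r^3 + 6r^2 + 10r + 7,
and (r+1)^3 + 3·(r+1)^2 + (r+1) + 2 = r^3 + 6r^2 + 10r + 7.
Hence s(k) = k^3 + 3k^2 + k + 2 for every k ≥ 1, by induction.

s(k) = k^3 + 3k^2 + k + 2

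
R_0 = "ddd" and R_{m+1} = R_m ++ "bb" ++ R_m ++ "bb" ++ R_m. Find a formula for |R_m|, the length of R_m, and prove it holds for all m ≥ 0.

Claim: |R_m| = 5·3^m − 2.

Base case: |R_0| = 3, and 5·3^0 − 2 = 3.
Assume |R_j| = 5·3^j − 2.
Then |R_{j+1}| = 3|R_j| + 4 = 3(5·3^j − 2) + 4 = 5·3^{j+1} − 6 + 4 = 5·3^{j+1} − 2.
By induction, |R_m| = 5·3^m − 2 for all m ≥ 0.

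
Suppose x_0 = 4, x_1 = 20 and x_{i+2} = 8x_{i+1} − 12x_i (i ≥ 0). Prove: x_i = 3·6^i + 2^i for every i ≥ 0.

Base cases: x_0 = 4 and 3·6^0 + 2^0 = 4; x_1 = 20 and 3·6^1 + 2^1 = 20.
Assume x_t = 3·6^t + 2^t for all 0 ≤ t ≤ j, where j ≥ 1.
Then x_{j+1} = 8x_j − 12x_{j−1} = 8·(3·6^j + 2^j) − 12·(3·6^{j−1} + 2^{j−1}) = 3·(8·6 − 12)6^{j−1} + (8·2 − 12)2^{j−1} = 108·6^{j−1} + 4·2^{j−1} = 3·6^{j+1} + 2^{j+1}.
This completes the inductive step, so x_i = 3·6^i + 2^i for all i ≥ 0.

x_i = 3·6^i + 2^i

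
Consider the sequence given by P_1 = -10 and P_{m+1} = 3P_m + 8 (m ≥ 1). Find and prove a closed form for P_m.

Claim: P_m = -2·3^m − 4.

Base case: P_1 = -10, and -2·3^1 − 4 = -6 − 4 = -10.
Assume P_k = -2·3^k − 4 for some k ≥ 1.
Then P_{k+1} = 3P_k + 8 = 3·(-2·3^k − 4) + 8 = -6·3^k − 12 + 8 = -2·3^{k+1} − 4.
This completes the inductive step, so P_m = -2·3^m − 4 for all m ≥ 1.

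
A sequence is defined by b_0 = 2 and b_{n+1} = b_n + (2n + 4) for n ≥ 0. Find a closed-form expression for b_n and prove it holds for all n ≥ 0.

Claim: b_n = n^2 + 3n + 2.

Base case: b_0 = 2, and 0^2 + 3·0 + 2 = 2.
Assume b_r = r^2 + 3r + 2.
Then b_{r+1} = b_r + (2r + 4) = (r^2 + 3r + 2) + (2r + 4) = r^2 + 5r + 6,
and (r+1)^2 + 3·(r+1) + 2 = r^2 + 5r + 6.
This completes the inductive step, so b_n = n^2 + 3n + 2 for all n ≥ 0.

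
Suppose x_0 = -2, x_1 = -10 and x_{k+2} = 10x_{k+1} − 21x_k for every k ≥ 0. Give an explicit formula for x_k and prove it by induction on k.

Claim: x_k = -7^k − 3^k.

Base cases: x_0 = -2 and -7^0 − 3^0 = -2; x_1 = -10 and -7^1 − 3^1 = -10.
Assume x_j = -7^j − 3^j for all 0 ≤ j ≤ m, where m ≥ 1.
Then x_{m+1} = 10x_m − 21x_{m−1} = 10·(-7^m − 3^m) − 21·(-7^{m−1} − 3^{m−1}) = -(10·7 − 21)7^{m−1} − (10·3 − 21)3^{m−1} = -49·7^{m−1} − 9·3^{m−1} = -7^{m+1} − 3^{m+1}.
By strong induction, x_k = -7^k − 3^k for all k ≥ 0.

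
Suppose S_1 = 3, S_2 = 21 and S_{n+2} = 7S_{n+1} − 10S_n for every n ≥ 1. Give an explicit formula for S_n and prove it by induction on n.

Claim: S_n = -2^n + 5^n.

Base cases: S_1 = 3 and -2^1 + 5^1 = 3; S_2 = 21 and -2^2 + 5^2 = 21.
Assume S_i = -2^i + 5^i for all 1 ≤ i ≤ j, where j ≥ 2.
Then S_{j+1} = 7S_j − 10S_{j−1} = 7·(-2^j + 5^j) − 10·(-2^{j−1} + 5^{j−1}) = -(7·2 − 10)2^{j−1} + (7·5 − 10)5^{j−1} = -4·2^{j−1} + 25·5^{j−1} = -2^{j+1} + 5^{j+1}.
By strong induction, S_n = -2^n + 5^n for all n ≥ 1.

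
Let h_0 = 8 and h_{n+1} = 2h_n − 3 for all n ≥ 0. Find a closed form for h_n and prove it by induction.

Claim: h_n = 5·2^n + 3.

Base case: h_0 = 8, and 5·2^0 + 3 = 5 + 3 = 8.
Assume h_m = 5·2^m + 3 for some m ≥ 0.
Then h_{m+1} = 2h_m − 3 = 2·(5·2^m + 3) − 3 = 10·2^m + 6 − 3 = 5·2^{m+1} + 3.
So the formula holds for m+1, and by induction h_n = 5·2^n + 3 for all n ≥ 0.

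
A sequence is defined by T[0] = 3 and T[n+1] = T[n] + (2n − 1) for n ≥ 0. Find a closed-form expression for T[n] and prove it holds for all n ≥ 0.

Claim: T[n] = n^2 − 2n + 3.

Base case: T[0] = 3, and 0^2 − 2·0 + 3 = 3.
Assume T[r] = r^2 − 2r + 3.
Then T[r+1] = T[r] + (2r − 1) = (r^2 − 2r + 3) + (2r − 1) = r^2 + 2,
and (r+1)^2 − 2·(r+1) + 3 = r^2 + 2.
By induction, T[n] = n^2 − 2n + 3 for all n ≥ 0.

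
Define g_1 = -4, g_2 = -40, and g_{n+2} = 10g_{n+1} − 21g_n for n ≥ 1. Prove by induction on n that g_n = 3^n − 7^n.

Base cases: g_1 = -4 and 3^1 − 7^1 = -4; g_2 = -40 and 3^2 − 7^2 = -40.
Assume g_j = 3^j − 7^j for all 1 ≤ j ≤ r, where r ≥ 2.
Then g_{r+1} = 10g_r − 21g_{r−1} = 10·(3^r − 7^r) − 21·(3^{r−1} − 7^{r−1}) = (10·3 − 21)3^{r−1} − (10·7 − 21)7^{r−1} = 9·3^{r−1} − 49·7^{r−1} = 3^{r+1} − 7^{r+1}.
So the formula holds for r+1, and by strong induction g_n = 3^n − 7^n for all n ≥ 1.

g_n = 3^n − 7^n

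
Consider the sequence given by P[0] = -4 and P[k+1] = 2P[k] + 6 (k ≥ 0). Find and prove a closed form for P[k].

Claim: P[k] = 2^{k+1} − 6.

Base case: P[0] = -4, and 2^{0+1} − 6 = 2 − 6 = -4.
Assume P[m] = 2^{m+1} − 6 for some m ≥ 0.
Then P[m+1] = 2P[m] + 6 = 2·(2^{m+1} − 6) + 6 = 2^{m+2} − 12 + 6 = 2^{m+2} − 6.
This completes the inductive step, so P[k] = 2^{k+1} − 6 for all k ≥ 0.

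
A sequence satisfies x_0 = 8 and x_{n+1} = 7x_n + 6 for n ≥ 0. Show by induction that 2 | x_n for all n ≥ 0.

Base case: x_0 = 8 = 2·4, so 2 | x_0.
Assume 2 | x_j, so x_j = 2t for some integer t.
Then x_{j+1} = 7x_j + 6 = 7·(2t) + 6 = 2(7t + 3), so 2 | x_{j+1}.
Hence 2 | x_n for every n ≥ 0, by induction.

2 | x_n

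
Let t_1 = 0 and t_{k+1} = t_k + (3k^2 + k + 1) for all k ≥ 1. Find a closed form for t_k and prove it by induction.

Claim: t_k = k^3 − k^2 + k − 1.

Base case: t_1 = 0, and 1^3 − 1^2 + 1 − 1 = 0.
Assume t_r = r^3 − r^2 + r − 1.
Then t_{r+1} = t_r + (3r^2 + r + 1) = (r^3 − r^2 + r − 1) + (3r^2 + r + 1) = r^3 + 2r^2 + 2r,
and (r+1)^3 − (r+1)^2 + (r+1) − 1 = r^3 + 2r^2 + 2r.
This completes the inductive step, so t_k = k^3 − k^2 + k − 1 for all k ≥ 1.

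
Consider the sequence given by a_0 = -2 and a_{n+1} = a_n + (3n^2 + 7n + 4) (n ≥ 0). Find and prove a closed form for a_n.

Claim: a_n = n^3 + 2n^2 + n − 2.

Base case: a_0 = -2, and 0^3 + 2·0^2 + 0 − 2 = -2.
Assume a_r = r^3 + 2r^2 + r − 2.
Then a_{r+1} = a_r + (3r^2 + 7r + 4) = (r^3 + 2r^2 + r − 2) + (3r^2 + 7r + 4) = r^3 + 5r^2 + 8r + 2,
and (r+1)^3 + 2·(r+1)^2 + (r+1) − 2 = r^3 + 5r^2 + 8r + 2.
Hence a_n = n^3 + 2n^2 + n − 2 for every n ≥ 0, by induction.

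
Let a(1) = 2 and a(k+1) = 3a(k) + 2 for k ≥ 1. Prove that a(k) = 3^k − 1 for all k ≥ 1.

Base case: a(1) = 2, and 3^1 − 1 = 3 − 1 = 2.
Assume a(r) = 3^r − 1 for some r ≥ 1.
Then a(r+1) = 3a(r) + 2 = 3·(3^r − 1) + 2 = 3^{r+1} − 3 + 2 = 3^{r+1} − 1.
This completes the inductive step, so a(k) = 3^k − 1 for all k ≥ 1.

a(k) = 3^k − 1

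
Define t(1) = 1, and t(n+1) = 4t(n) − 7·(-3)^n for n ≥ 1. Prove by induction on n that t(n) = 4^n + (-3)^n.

Base case: t(1) = 1, and 4^1 + (-3)^1 = 4 − 3 = 1.
Assume t(k) = 4^k + (-3)^k for some k ≥ 1.
Then t(k+1) = 4t(k) − 7·(-3)^k = 4·(4^k + (-3)^k) − 7·(-3)^k = 4^{k+1} + 4·(-3)^k − 7·(-3)^k = 4^{k+1} − 3·(-3)^k = 4^{k+1} + (-3)^{k+1}.
Hence t(n) = 4^n + (-3)^n for every n ≥ 1, by induction.

t(n) = 4^n + (-3)^n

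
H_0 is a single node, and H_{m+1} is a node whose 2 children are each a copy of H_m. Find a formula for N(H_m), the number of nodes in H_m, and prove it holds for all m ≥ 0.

Claim: N(H_m) = 2^{m+1} − 1.

Base case: N(H_0) = 1, and 2^{0+1} − 1 = 1.
Assume N(H_r) = 2^{r+1} − 1.
Then N(H_{r+1}) = 1 + 2N(H_r) = 1 + 2(2^{r+1} − 1) = 2^{r+2} − 2 + 1 = 2^{r+2} − 1.
Hence N(H_m) = 2^{m+1} − 1 for every m ≥ 0, by induction.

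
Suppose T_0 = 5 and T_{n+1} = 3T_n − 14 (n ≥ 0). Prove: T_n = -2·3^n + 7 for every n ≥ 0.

Base case: T_0 = 5, and -2·3^0 + 7 = -2 + 7 = 5.
Assume T_k = -2·3^k + 7 for some k ≥ 0.
Then T_{k+1} = 3T_k − 14 = 3·(-2·3^k + 7) − 14 = -6·3^k + 21 − 14 = -2·3^{k+1} + 7.
This completes the inductive step, so T_n = -2·3^n + 7 for all n ≥ 0.

T_n = -2·3^n + 7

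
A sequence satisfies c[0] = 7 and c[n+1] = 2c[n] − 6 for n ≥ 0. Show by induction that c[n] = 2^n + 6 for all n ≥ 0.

Base case: c[0] = 7, and 2^0 + 6 = 1 + 6 = 7.
Assume c[j] = 2^j + 6 for some j ≥ 0.
Then c[j+1] = 2c[j] − 6 = 2·(2^j + 6) − 6 = 2^{j+1} + 12 − 6 = 2^{j+1} + 6.
Hence c[n] = 2^n + 6 for every n ≥ 0, by induction.

c[n] = 2^n + 6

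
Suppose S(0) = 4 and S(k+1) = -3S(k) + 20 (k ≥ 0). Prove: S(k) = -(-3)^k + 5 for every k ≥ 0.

Base case: S(0) = 4, and -(-3)^0 + 5 = -1 + 5 = 4.
Assume S(r) = -(-3)^r + 5 for some r ≥ 0.
Then S(r+1) = -3S(r) + 20 = -3·(-(-3)^r + 5) + 20 = 3·(-3)^r − 15 + 20 = -(-3)^{r+1} + 5.
So the formula holds for r+1, and by induction S(k) = -(-3)^k + 5 for all k ≥ 0.

S(k) = -(-3)^k + 5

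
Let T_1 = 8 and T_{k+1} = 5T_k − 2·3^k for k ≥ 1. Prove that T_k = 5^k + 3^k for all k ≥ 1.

Base case: T_1 = 8, and 5^1 + 3^1 = 5 + 3 = 8.
Assume T_r = 5^r + 3^r for some r ≥ 1.
Then T_{r+1} = 5T_r − 2·3^r = 5·(5^r + 3^r) − 2·3^r = 5^{r+1} + 5·3^r − 2·3^r = 5^{r+1} + 3·3^r = 5^{r+1} + 3^{r+1}.
By induction, T_k = 5^k + 3^k for all k ≥ 1.

T_k = 5^k + 3^k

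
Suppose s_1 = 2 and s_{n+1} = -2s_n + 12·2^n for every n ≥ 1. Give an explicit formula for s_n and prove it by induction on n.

Claim: s_n = 2·(-2)^n + 3·2^n.

Base case: s_1 = 2, and 2·(-2)^1 + 3·2^1 = -4 + 6 = 2.
Assume s_r = 2·(-2)^r + 3·2^r for some r ≥ 1.
Then s_{r+1} = -2s_r + 12·2^r = -2·(2·(-2)^r + 3·2^r) + 12·2^r = 2·(-2)^{r+1} − 6·2^r + 12·2^r = 2·(-2)^{r+1} + 6·2^r = 2·(-2)^{r+1} + 3·2^{r+1}.
By induction, s_n = 2·(-2)^n + 3·2^n for all n ≥ 1.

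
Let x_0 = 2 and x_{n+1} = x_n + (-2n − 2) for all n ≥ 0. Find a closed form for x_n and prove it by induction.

Claim: x_n = -n^2 − n + 2.

Base case: x_0 = 2, and -0^2 − 0 + 2 = 2.
Assume x_r = -r^2 − r + 2.
Then x_{r+1} = x_r + (-2r − 2) = (-r^2 − r + 2) + (-2r − 2) = -r^2 − 3r,
and -(r+1)^2 − (r+1) + 2 = -r^2 − 3r.
Hence x_n = -n^2 − n + 2 for every n ≥ 0, by induction.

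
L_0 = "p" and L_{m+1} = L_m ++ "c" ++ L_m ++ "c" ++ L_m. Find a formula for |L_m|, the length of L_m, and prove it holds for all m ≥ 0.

Claim: |L_m| = 2·3^m − 1.

Base case: |L_0| = 1, and 2·3^0 − 1 = 1.
Assume |L_r| = 2·3^r − 1.
Then |L_{r+1}| = 3|L_r| + 2 = 3(2·3^r − 1) + 2 = 2·3^{r+1} − 3 + 2 = 2·3^{r+1} − 1.
Hence |L_m| = 2·3^m − 1 for every m ≥ 0, by induction.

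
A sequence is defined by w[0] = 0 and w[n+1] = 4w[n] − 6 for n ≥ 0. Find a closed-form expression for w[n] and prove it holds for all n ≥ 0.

Claim: w[n] = -2·4^n + 2.

Base case: w[0] = 0, and -2·4^0 + 2 = -2 + 2 = 0.
Assume w[m] = -2·4^m + 2 for some m ≥ 0.
Then w[m+1] = 4w[m] − 6 = 4·(-2·4^m + 2) − 6 = -8·4^m + 8 − 6 = -2·4^{m+1} + 2.
By induction, w[n] = -2·4^n + 2 for all n ≥ 0.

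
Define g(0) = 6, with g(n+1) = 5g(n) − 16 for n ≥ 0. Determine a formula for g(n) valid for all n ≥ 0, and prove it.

Claim: g(n) = 2·5^n + 4.

Base case: g(0) = 6, and 2·5^0 + 4 = 2 + 4 = 6.
Assume g(r) = 2·5^r + 4 for some r ≥ 0.
Then g(r+1) = 5g(r) − 16 = 5·(2·5^r + 4) − 16 = 10·5^r + 20 − 16 = 2·5^{r+1} + 4.
This completes the inductive step, so g(n) = 2·5^n + 4 for all n ≥ 0.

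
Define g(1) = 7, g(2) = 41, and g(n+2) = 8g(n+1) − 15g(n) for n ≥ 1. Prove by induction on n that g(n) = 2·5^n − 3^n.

Base cases: g(1) = 7 and 2·5^1 − 3^1 = 7; g(2) = 41 and 2·5^2 − 3^2 = 41.
Assume g(i) = 2·5^i − 3^i for all 1 ≤ i ≤ j, where j ≥ 2.
Then g(j+1) = 8g(j) − 15g(j−1) = 8·(2·5^j − 3^j) − 15·(2·5^{j−1} − 3^{j−1}) = 2·(8·5 − 15)5^{j−1} − (8·3 − 15)3^{j−1} = 50·5^{j−1} − 9·3^{j−1} = 2·5^{j+1} − 3^{j+1}.
By strong induction, g(n) = 2·5^n − 3^n for all n ≥ 1.

g(n) = 2·5^n − 3^n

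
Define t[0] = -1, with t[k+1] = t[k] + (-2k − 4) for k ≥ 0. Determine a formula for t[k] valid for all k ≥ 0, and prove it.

Claim: t[k] = -k^2 − 3k − 1.

Base case: t[0] = -1, and -0^2 − 3·0 − 1 = -1.
Assume t[m] = -m^2 − 3m − 1.
Then t[m+1] = t[m] + (-2m − 4) = (-m^2 − 3m − 1) + (-2m − 4) = -m^2 − 5m − 5,
and -(m+1)^2 − 3·(m+1) − 1 = -m^2 − 5m − 5.
By induction, t[k] = -k^2 − 3k − 1 for all k ≥ 0.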